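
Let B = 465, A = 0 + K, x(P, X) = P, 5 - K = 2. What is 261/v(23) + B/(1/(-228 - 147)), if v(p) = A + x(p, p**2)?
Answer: -4533489/26 ≈ -1.7437e+5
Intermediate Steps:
K = 3 (K = 5 - 1*2 = 5 - 2 = 3)
A = 3 (A = 0 + 3 = 3)
v(p) = 3 + p
261/v(23) + B/(1/(-228 - 147)) = 261/(3 + 23) + 465/(1/(-228 - 147)) = 261/26 + 465/(1/(-375)) = 261*(1/26) + 465/(-1/375) = 261/26 + 465*(-375) = 261/26 - 174375 = -4533489/26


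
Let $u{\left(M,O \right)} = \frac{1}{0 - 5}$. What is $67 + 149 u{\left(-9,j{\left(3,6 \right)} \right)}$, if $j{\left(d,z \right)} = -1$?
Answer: $\frac{186}{5} \approx 37.2$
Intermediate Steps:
$u{\left(M,O \right)} = - \frac{1}{5}$ ($u{\left(M,O \right)} = \frac{1}{-5} = - \frac{1}{5}$)
$67 + 149 u{\left(-9,j{\left(3,6 \right)} \right)} = 67 + 149 \left(- \frac{1}{5}\right) = 67 - \frac{149}{5} = \frac{186}{5}$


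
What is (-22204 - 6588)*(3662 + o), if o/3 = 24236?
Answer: -2198845040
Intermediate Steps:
o = 72708 (o = 3*24236 = 72708)
(-22204 - 6588)*(3662 + o) = (-22204 - 6588)*(3662 + 72708) = -28792*76370 = -2198845040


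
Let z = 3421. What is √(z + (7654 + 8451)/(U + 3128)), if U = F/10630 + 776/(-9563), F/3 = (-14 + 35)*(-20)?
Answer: √3463690869731615601321026/31795557206 ≈ 58.533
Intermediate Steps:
F = -1260 (F = 3*((-14 + 35)*(-20)) = 3*(21*(-20)) = 3*(-420) = -1260)
U = -2029826/10165469 (U = -1260/10630 + 776/(-9563) = -1260*1/10630 + 776*(-1/9563) = -126/1063 - 776/9563 = -2029826/10165469 ≈ -0.19968)
√(z + (7654 + 8451)/(U + 3128)) = √(3421 + (7654 + 8451)/(-2029826/10165469 + 3128)) = √(3421 + 16105/(31795557206/10165469)) = √(3421 + 16105*(10165469/31795557206)) = √(3421 + 163714878245/31795557206) = √(108936316079971/31795557206) = √3463690869731615601321026/31795557206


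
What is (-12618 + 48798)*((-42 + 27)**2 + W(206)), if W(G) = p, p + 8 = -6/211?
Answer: 1656356580/211 ≈ 7.8500e+6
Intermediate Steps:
p = -1694/211 (p = -8 - 6/211 = -1694/211 ≈ -8.0284)
W(G) = -1694/211
(-12618 + 48798)*((-42 + 27)**2 + W(206)) = (-12618 + 48798)*((-42 + 27)**2 - 1694/211) = 36180*((-15)**2 - 1694/211) = 36180*(225 - 1694/211) = 36180*(45781/211) = 1656356580/211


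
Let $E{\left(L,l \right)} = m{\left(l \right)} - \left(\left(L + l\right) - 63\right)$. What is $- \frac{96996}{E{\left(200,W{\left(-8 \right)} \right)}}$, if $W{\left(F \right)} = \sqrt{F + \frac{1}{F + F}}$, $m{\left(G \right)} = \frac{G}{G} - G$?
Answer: $\frac{52765824}{74113} - \frac{193992 i \sqrt{129}}{74113} \approx 711.96 - 29.729 i$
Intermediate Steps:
$m{\left(G \right)} = 1 - G$
$W{\left(F \right)} = \sqrt{F + \frac{1}{2 F}}$
$E{\left(L,l \right)} = 64 - L - 2 l$ ($E{\left(L,l \right)} = \left(1 - l\right) - \left(\left(L + l\right) - 63\right) = \left(1 - l\right) - \left(-63 + L + l\right) = 64 - L - 2 l$)
$- \frac{96996}{E{\left(200,W{\left(-8 \right)} \right)}} = - \frac{96996}{64 - 200 - 2 \frac{\sqrt{\frac{2}{-8} + 4 \left(-8\right)}}{2}} = - \frac{96996}{64 - 200 - 2 \frac{\sqrt{2 \left(- \frac{1}{8}\right) - 32}}{2}} = - \frac{96996}{64 - 200 - 2 \frac{\sqrt{- \frac{1}{4} - 32}}{2}} = - \frac{96996}{64 - 200 - 2 \frac{\sqrt{- \frac{129}{4}}}{2}} = - \frac{96996}{64 - 200 - 2 \frac{\frac{1}{2} i \sqrt{129}}{2}} = - \frac{96996}{64 - 200 - 2 \frac{i \sqrt{129}}{4}} = - \frac{96996}{64 - 200 - \frac{i \sqrt{129}}{2}} = - \frac{96996}{-136 - \frac{i \sqrt{129}}{2}}$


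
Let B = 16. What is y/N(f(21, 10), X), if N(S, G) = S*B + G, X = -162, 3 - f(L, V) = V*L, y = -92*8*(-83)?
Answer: -30544/1737 ≈ -17.584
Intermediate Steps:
y = 61088 (y = -736*(-83) = 61088)
f(L, V) = 3 - L*V (f(L, V) = 3 - V*L = 3 - L*V)
N(S, G) = G + 16*S (N(S, G) = S*16 + G = 16*S + G = G + 16*S)
y/N(f(21, 10), X) = 61088/(-162 + 16*(3 - 1*21*10)) = 61088/(-162 + 16*(3 - 210)) = 61088/(-162 + 16*(-207)) = 61088/(-162 - 3312) = 61088/(-3474) = 61088*(-1/3474) = -30544/1737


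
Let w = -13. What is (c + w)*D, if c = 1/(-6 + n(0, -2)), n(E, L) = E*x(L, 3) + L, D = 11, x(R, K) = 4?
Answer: -1155/8 ≈ -144.38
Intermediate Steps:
n(E, L) = L + 4*E (n(E, L) = E*4 + L = 4*E + L = L + 4*E)
c = -1/8 (c = 1/(-6 + (-2 + 4*0)) = 1/(-6 + (-2 + 0)) = 1/(-6 - 2) = 1/(-8) = -1/8 ≈ -0.12500)
(c + w)*D = (-1/8 - 13)*11 = -105/8*11 = -1155/8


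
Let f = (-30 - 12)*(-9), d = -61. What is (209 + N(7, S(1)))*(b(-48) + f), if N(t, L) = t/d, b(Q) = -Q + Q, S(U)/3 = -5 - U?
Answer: 4816476/61 ≈ 78959.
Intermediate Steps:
S(U) = -15 - 3*U (S(U) = 3*(-5 - U) = -15 - 3*U)
b(Q) = 0
N(t, L) = -t/61 (N(t, L) = t/(-61) = t*(-1/61) = -t/61)
f = 378 (f = -42*(-9) = 378)
(209 + N(7, S(1)))*(b(-48) + f) = (209 - 1/61*7)*(0 + 378) = (209 - 7/61)*378 = (12742/61)*378 = 4816476/61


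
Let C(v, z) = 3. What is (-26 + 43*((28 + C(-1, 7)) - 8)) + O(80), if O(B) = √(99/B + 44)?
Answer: 963 + √18095/20 ≈ 969.73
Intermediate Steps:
O(B) = √(44 + 99/B)
(-26 + 43*((28 + C(-1, 7)) - 8)) + O(80) = (-26 + 43*((28 + 3) - 8)) + √(44 + 99/80) = (-26 + 43*(31 - 8)) + √(44 + 99*(1/80)) = (-26 + 43*23) + √(44 + 99/80) = (-26 + 989) + √(3619/80) = 963 + √18095/20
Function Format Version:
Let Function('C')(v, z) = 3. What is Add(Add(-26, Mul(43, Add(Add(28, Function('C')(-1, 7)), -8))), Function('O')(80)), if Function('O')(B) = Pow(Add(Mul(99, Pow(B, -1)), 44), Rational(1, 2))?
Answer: Add(963, Mul(Rational(1, 20), Pow(18095, Rational(1, 2)))) ≈ 969.73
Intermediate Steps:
Function('O')(B) = Pow(Add(44, Mul(99, Pow(B, -1))), Rational(1, 2))
Add(Add(-26, Mul(43, Add(Add(28, Function('C')(-1, 7)), -8))), Function('O')(80)) = Add(Add(-26, Mul(43, Add(Add(28, 3), -8))), Pow(Add(44, Mul(99, Pow(80, -1))), Rational(1, 2))) = Add(Add(-26, Mul(43, Add(31, -8))), Pow(Add(44, Mul(99, Rational(1, 80))), Rational(1, 2))) = Add(Add(-26, Mul(43, 23)), Pow(Add(44, Rational(99, 80)), Rational(1, 2))) = Add(Add(-26, 989), Pow(Rational(3619, 80), Rational(1, 2))) = Add(963, Mul(Rational(1, 20), Pow(18095, Rational(1, 2))))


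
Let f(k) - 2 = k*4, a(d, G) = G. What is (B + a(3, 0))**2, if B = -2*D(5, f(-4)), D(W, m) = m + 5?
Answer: 324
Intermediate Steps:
f(k) = 2 + 4*k (f(k) = 2 + k*4 = 2 + 4*k)
D(W, m) = 5 + m
B = 18 (B = -2*(5 + (2 + 4*(-4))) = -2*(5 + (2 - 16)) = -2*(5 - 14) = -2*(-9) = 18)
(B + a(3, 0))**2 = (18 + 0)**2 = 18**2 = 324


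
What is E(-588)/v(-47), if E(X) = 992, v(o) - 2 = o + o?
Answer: -248/23 ≈ -10.783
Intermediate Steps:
v(o) = 2 + 2*o (v(o) = 2 + (o + o) = 2 + 2*o)
E(-588)/v(-47) = 992/(2 + 2*(-47)) = 992/(2 - 94) = 992/(-92) = 992*(-1/92) = -248/23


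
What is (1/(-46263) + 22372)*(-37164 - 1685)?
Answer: -40208553193915/46263 ≈ -8.6913e+8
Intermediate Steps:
(1/(-46263) + 22372)*(-37164 - 1685) = (-1/46263 + 22372)*(-38849) = (1034995835/46263)*(-38849) = -40208553193915/46263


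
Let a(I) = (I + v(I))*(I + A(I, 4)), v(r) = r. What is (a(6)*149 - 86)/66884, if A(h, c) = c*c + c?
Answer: 23201/33442 ≈ 0.69377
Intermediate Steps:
A(h, c) = c + c**2 (A(h, c) = c**2 + c = c + c**2)
a(I) = 2*I*(20 + I) (a(I) = (I + I)*(I + 4*(1 + 4)) = (2*I)*(I + 4*5) = (2*I)*(I + 20) = (2*I)*(20 + I) = 2*I*(20 + I))
(a(6)*149 - 86)/66884 = ((2*6*(20 + 6))*149 - 86)/66884 = ((2*6*26)*149 - 86)*(1/66884) = (312*149 - 86)*(1/66884) = (46488 - 86)*(1/66884) = 46402*(1/66884) = 23201/33442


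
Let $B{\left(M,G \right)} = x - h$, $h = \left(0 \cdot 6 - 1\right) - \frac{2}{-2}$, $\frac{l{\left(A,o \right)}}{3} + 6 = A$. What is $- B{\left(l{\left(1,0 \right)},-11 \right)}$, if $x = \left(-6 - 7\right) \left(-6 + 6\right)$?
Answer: $0$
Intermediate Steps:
$l{\left(A,o \right)} = -18 + 3 A$
$x = 0$ ($x = \left(-13\right) 0 = 0$)
$h = 0$ ($h = \left(0 - 1\right) - 2 \left(- \frac{1}{2}\right) = -1 - -1 = -1 + 1 = 0$)
$B{\left(M,G \right)} = 0$ ($B{\left(M,G \right)} = 0 - 0 = 0 + 0 = 0$)
$- B{\left(l{\left(1,0 \right)},-11 \right)} = \left(-1\right) 0 = 0$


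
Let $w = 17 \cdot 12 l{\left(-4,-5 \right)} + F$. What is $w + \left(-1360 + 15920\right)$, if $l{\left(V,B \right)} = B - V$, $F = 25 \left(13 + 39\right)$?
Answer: $15656$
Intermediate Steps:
$F = 1300$ ($F = 25 \cdot 52 = 1300$)
$w = 1096$ ($w = 17 \cdot 12 \left(-5 - -4\right) + 1300 = 204 \left(-5 + 4\right) + 1300 = 204 \left(-1\right) + 1300 = -204 + 1300 = 1096$)
$w + \left(-1360 + 15920\right) = 1096 + \left(-1360 + 15920\right) = 1096 + 14560 = 15656$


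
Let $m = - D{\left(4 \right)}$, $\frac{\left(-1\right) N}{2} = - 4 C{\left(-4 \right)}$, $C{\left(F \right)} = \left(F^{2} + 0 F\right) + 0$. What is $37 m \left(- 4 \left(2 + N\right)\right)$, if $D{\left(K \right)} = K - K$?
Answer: $0$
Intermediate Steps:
$C{\left(F \right)} = F^{2}$ ($C{\left(F \right)} = \left(F^{2} + 0\right) + 0 = F^{2} + 0 = F^{2}$)
$D{\left(K \right)} = 0$
$N = 128$ ($N = - 2 \left(- 4 \left(-4\right)^{2}\right) = - 2 \left(\left(-4\right) 16\right) = \left(-2\right) \left(-64\right) = 128$)
$m = 0$ ($m = \left(-1\right) 0 = 0$)
$37 m \left(- 4 \left(2 + N\right)\right) = 37 \cdot 0 \left(- 4 \left(2 + 128\right)\right) = 0 \left(\left(-4\right) 130\right) = 0 \left(-520\right) = 0$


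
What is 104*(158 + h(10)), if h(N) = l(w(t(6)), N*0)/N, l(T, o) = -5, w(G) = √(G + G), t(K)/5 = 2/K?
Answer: 16380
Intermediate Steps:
t(K) = 10/K (t(K) = 5*(2/K) = 10/K)
w(G) = √2*√G (w(G) = √(2*G) = √2*√G)
h(N) = -5/N
104*(158 + h(10)) = 104*(158 - 5/10) = 104*(158 - 5*⅒) = 104*(158 - ½) = 104*(315/2) = 16380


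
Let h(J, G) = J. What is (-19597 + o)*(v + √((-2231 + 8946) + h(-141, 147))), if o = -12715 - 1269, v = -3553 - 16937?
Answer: 688074690 - 33581*√6574 ≈ 6.8535e+8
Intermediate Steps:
v = -20490
o = -13984
(-19597 + o)*(v + √((-2231 + 8946) + h(-141, 147))) = (-19597 - 13984)*(-20490 + √((-2231 + 8946) - 141)) = -33581*(-20490 + √(6715 - 141)) = -33581*(-20490 + √6574) = 688074690 - 33581*√6574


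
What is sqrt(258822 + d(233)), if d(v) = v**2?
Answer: sqrt(313111) ≈ 559.56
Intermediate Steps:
sqrt(258822 + d(233)) = sqrt(258822 + 233**2) = sqrt(258822 + 54289) = sqrt(313111)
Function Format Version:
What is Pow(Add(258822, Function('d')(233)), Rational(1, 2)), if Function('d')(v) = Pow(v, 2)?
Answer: Pow(313111, Rational(1, 2)) ≈ 559.56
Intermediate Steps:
Pow(Add(258822, Function('d')(233)), Rational(1, 2)) = Pow(Add(258822, Pow(233, 2)), Rational(1, 2)) = Pow(Add(258822, 54289), Rational(1, 2)) = Pow(313111, Rational(1, 2))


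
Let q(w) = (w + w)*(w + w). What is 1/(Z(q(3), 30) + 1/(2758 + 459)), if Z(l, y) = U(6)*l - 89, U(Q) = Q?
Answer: 3217/408560 ≈ 0.0078740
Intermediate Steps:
q(w) = 4*w² (q(w) = (2*w)*(2*w) = 4*w²)
Z(l, y) = -89 + 6*l (Z(l, y) = 6*l - 89 = -89 + 6*l)
1/(Z(q(3), 30) + 1/(2758 + 459)) = 1/((-89 + 6*(4*3²)) + 1/(2758 + 459)) = 1/((-89 + 6*(4*9)) + 1/3217) = 1/((-89 + 6*36) + 1/3217) = 1/((-89 + 216) + 1/3217) = 1/(127 + 1/3217) = 1/(408560/3217) = 3217/408560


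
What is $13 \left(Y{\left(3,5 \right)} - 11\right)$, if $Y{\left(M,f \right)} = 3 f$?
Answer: $52$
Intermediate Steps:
$13 \left(Y{\left(3,5 \right)} - 11\right) = 13 \left(3 \cdot 5 - 11\right) = 13 \left(15 - 11\right) = 13 \cdot 4 = 52$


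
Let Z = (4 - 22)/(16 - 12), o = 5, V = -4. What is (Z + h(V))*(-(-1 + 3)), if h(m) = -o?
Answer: 19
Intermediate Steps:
Z = -9/2 (Z = -18/4 = -18*1/4 = -9/2 ≈ -4.5000)
h(m) = -5 (h(m) = -1*5 = -5)
(Z + h(V))*(-(-1 + 3)) = (-9/2 - 5)*(-(-1 + 3)) = -(-19)*2/2 = -19/2*(-2) = 19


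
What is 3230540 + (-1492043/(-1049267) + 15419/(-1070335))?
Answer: 3628115075149546832/1123067194445 ≈ 3.2305e+6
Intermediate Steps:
3230540 + (-1492043/(-1049267) + 15419/(-1070335)) = 3230540 + (-1492043*(-1/1049267) + 15419*(-1/1070335)) = 3230540 + (1492043/1049267 - 15419/1070335) = 3230540 + 1580807196532/1123067194445 = 3628115075149546832/1123067194445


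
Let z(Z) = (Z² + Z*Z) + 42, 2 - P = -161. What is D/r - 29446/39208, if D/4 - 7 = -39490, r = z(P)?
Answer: -969767017/260635180 ≈ -3.7208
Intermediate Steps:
P = 163 (P = 2 - 1*(-161) = 2 + 161 = 163)
z(Z) = 42 + 2*Z² (z(Z) = (Z² + Z²) + 42 = 2*Z² + 42 = 42 + 2*Z²)
r = 53180 (r = 42 + 2*163² = 42 + 2*26569 = 42 + 53138 = 53180)
D = -157932 (D = 28 + 4*(-39490) = 28 - 157960 = -157932)
D/r - 29446/39208 = -157932/53180 - 29446/39208 = -157932*1/53180 - 29446*1/39208 = -39483/13295 - 14723/19604 = -969767017/260635180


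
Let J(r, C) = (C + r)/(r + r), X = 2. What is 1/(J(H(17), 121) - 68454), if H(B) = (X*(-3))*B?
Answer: -204/13964635 ≈ -1.4608e-5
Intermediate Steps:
H(B) = -6*B (H(B) = (2*(-3))*B = -6*B)
J(r, C) = (C + r)/(2*r) (J(r, C) = (C + r)/((2*r)) = (C + r)*(1/(2*r)) = (C + r)/(2*r))
1/(J(H(17), 121) - 68454) = 1/((121 - 6*17)/(2*((-6*17))) - 68454) = 1/((½)*(121 - 102)/(-102) - 68454) = 1/((½)*(-1/102)*19 - 68454) = 1/(-19/204 - 68454) = 1/(-13964635/204) = -204/13964635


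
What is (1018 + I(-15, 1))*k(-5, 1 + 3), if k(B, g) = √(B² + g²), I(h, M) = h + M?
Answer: 1004*√41 ≈ 6428.7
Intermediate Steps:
I(h, M) = M + h
(1018 + I(-15, 1))*k(-5, 1 + 3) = (1018 + (1 - 15))*√((-5)² + (1 + 3)²) = (1018 - 14)*√(25 + 4²) = 1004*√(25 + 16) = 1004*√41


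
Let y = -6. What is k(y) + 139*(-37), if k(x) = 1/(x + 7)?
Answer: -5142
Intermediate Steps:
k(x) = 1/(7 + x)
k(y) + 139*(-37) = 1/(7 - 6) + 139*(-37) = 1/1 - 5143 = 1 - 5143 = -5142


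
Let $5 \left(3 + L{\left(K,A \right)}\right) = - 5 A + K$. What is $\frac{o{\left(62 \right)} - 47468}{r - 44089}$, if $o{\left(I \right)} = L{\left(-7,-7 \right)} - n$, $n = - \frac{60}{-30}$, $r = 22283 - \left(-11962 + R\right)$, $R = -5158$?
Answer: $\frac{237337}{23430} \approx 10.13$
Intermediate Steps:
$L{\left(K,A \right)} = -3 - A + \frac{K}{5}$ ($L{\left(K,A \right)} = -3 + \frac{- 5 A + K}{5} = -3 + \frac{K - 5 A}{5} = -3 - \left(A - \frac{K}{5}\right) = -3 - A + \frac{K}{5}$)
$r = 39403$ ($r = 22283 - \left(-11962 - 5158\right) = 22283 - -17120 = 22283 + 17120 = 39403$)
$n = 2$ ($n = \left(-60\right) \left(- \frac{1}{30}\right) = 2$)
$o{\left(I \right)} = \frac{3}{5}$ ($o{\left(I \right)} = \left(-3 - -7 + \frac{1}{5} \left(-7\right)\right) - 2 = \left(-3 + 7 - \frac{7}{5}\right) - 2 = \frac{13}{5} - 2 = \frac{3}{5}$)
$\frac{o{\left(62 \right)} - 47468}{r - 44089} = \frac{\frac{3}{5} - 47468}{39403 - 44089} = - \frac{237337}{5 \left(-4686\right)} = \left(- \frac{237337}{5}\right) \left(- \frac{1}{4686}\right) = \frac{237337}{23430}$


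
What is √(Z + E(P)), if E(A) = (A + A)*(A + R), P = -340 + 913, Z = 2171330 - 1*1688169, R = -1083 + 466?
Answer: √432737 ≈ 657.83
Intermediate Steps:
R = -617
Z = 483161 (Z = 2171330 - 1688169 = 483161)
P = 573
E(A) = 2*A*(-617 + A) (E(A) = (A + A)*(A - 617) = (2*A)*(-617 + A) = 2*A*(-617 + A))
√(Z + E(P)) = √(483161 + 2*573*(-617 + 573)) = √(483161 + 2*573*(-44)) = √(483161 - 50424) = √432737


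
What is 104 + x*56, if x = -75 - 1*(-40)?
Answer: -1856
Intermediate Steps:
x = -35 (x = -75 + 40 = -35)
104 + x*56 = 104 - 35*56 = 104 - 1960 = -1856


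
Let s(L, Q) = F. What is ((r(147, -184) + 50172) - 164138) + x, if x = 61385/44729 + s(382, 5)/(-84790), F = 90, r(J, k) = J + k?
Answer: -43235937464719/379257191 ≈ -1.1400e+5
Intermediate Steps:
s(L, Q) = 90
x = 520080854/379257191 (x = 61385/44729 + 90/(-84790) = 61385*(1/44729) + 90*(-1/84790) = 61385/44729 - 9/8479 = 520080854/379257191 ≈ 1.3713)
((r(147, -184) + 50172) - 164138) + x = (((147 - 184) + 50172) - 164138) + 520080854/379257191 = ((-37 + 50172) - 164138) + 520080854/379257191 = (50135 - 164138) + 520080854/379257191 = -114003 + 520080854/379257191 = -43235937464719/379257191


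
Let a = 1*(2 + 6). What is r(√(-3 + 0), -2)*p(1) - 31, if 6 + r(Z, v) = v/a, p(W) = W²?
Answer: -149/4 ≈ -37.250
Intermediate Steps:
a = 8 (a = 1*8 = 8)
r(Z, v) = -6 + v/8
r(√(-3 + 0), -2)*p(1) - 31 = (-6 + (⅛)*(-2))*1² - 31 = (-6 - ¼)*1 - 31 = -25/4*1 - 31 = -25/4 - 31 = -149/4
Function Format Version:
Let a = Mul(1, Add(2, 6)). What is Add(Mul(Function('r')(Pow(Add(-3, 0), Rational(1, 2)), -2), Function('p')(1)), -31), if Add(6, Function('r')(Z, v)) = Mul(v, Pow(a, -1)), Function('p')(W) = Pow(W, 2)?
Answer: Rational(-149, 4) ≈ -37.250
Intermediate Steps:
a = 8 (a = Mul(1, 8) = 8)
Function('r')(Z, v) = Add(-6, Mul(Rational(1, 8), v)) (Function('r')(Z, v) = Add(-6, Mul(v, Pow(8, -1))) = Add(-6, Mul(v, Rational(1, 8))) = Add(-6, Mul(Rational(1, 8), v)))
Add(Mul(Function('r')(Pow(Add(-3, 0), Rational(1, 2)), -2), Function('p')(1)), -31) = Add(Mul(Add(-6, Mul(Rational(1, 8), -2)), Pow(1, 2)), -31) = Add(Mul(Add(-6, Rational(-1, 4)), 1), -31) = Add(Mul(Rational(-25, 4), 1), -31) = Add(Rational(-25, 4), -31) = Rational(-149, 4)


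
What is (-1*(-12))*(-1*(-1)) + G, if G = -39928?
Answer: -39916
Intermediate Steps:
(-1*(-12))*(-1*(-1)) + G = (-1*(-12))*(-1*(-1)) - 39928 = 12*1 - 39928 = 12 - 39928 = -39916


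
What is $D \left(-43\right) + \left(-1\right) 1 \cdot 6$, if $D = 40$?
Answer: $-1726$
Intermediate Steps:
$D \left(-43\right) + \left(-1\right) 1 \cdot 6 = 40 \left(-43\right) + \left(-1\right) 1 \cdot 6 = -1720 - 6 = -1726$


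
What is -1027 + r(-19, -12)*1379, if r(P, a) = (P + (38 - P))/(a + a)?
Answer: -38525/12 ≈ -3210.4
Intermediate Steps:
r(P, a) = 19/a (r(P, a) = 38/((2*a)) = 38*(1/(2*a)) = 19/a)
-1027 + r(-19, -12)*1379 = -1027 + (19/(-12))*1379 = -1027 + (19*(-1/12))*1379 = -1027 - 19/12*1379 = -1027 - 26201/12 = -38525/12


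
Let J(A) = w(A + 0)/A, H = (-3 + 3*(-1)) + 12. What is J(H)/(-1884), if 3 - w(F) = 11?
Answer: 1/1413 ≈ 0.00070771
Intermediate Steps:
w(F) = -8 (w(F) = 3 - 1*11 = 3 - 11 = -8)
H = 6 (H = (-3 - 3) + 12 = -6 + 12 = 6)
J(A) = -8/A
J(H)/(-1884) = -8/6/(-1884) = -8*1/6*(-1/1884) = -4/3*(-1/1884) = 1/1413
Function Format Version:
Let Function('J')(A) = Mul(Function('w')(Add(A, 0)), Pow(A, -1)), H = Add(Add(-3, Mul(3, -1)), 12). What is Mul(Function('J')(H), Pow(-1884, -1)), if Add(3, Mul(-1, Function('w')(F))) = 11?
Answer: Rational(1, 1413) ≈ 0.00070771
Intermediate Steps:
Function('w')(F) = -8 (Function('w')(F) = Add(3, Mul(-1, 11)) = Add(3, -11) = -8)
H = 6 (H = Add(Add(-3, -3), 12) = Add(-6, 12) = 6)
Function('J')(A) = Mul(-8, Pow(A, -1))
Mul(Function('J')(H), Pow(-1884, -1)) = Mul(Mul(-8, Pow(6, -1)), Pow(-1884, -1)) = Mul(Mul(-8, Rational(1, 6)), Rational(-1, 1884)) = Mul(Rational(-4, 3), Rational(-1, 1884)) = Rational(1, 1413)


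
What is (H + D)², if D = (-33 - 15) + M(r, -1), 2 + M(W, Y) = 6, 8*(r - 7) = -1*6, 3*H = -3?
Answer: 2025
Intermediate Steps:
H = -1 (H = (⅓)*(-3) = -1)
r = 25/4 (r = 7 + (-1*6)/8 = 7 + (⅛)*(-6) = 7 - ¾ = 25/4 ≈ 6.2500)
M(W, Y) = 4 (M(W, Y) = -2 + 6 = 4)
D = -44 (D = (-33 - 15) + 4 = -48 + 4 = -44)
(H + D)² = (-1 - 44)² = (-45)² = 2025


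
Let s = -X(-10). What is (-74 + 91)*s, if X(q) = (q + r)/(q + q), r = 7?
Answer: -51/20 ≈ -2.5500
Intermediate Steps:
X(q) = (7 + q)/(2*q) (X(q) = (q + 7)/(q + q) = (7 + q)/((2*q)) = (7 + q)*(1/(2*q)) = (7 + q)/(2*q))
s = -3/20 (s = -(7 - 10)/(2*(-10)) = -(-1)*(-3)/(2*10) = -1*3/20 = -3/20 ≈ -0.15000)
(-74 + 91)*s = (-74 + 91)*(-3/20) = 17*(-3/20) = -51/20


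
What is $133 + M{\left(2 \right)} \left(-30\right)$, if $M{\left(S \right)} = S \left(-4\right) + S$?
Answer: $313$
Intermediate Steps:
$M{\left(S \right)} = - 3 S$ ($M{\left(S \right)} = - 4 S + S = - 3 S$)
$133 + M{\left(2 \right)} \left(-30\right) = 133 + \left(-3\right) 2 \left(-30\right) = 133 - -180 = 133 + 180 = 313$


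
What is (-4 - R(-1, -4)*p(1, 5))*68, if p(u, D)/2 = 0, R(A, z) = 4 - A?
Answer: -272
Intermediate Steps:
p(u, D) = 0 (p(u, D) = 2*0 = 0)
(-4 - R(-1, -4)*p(1, 5))*68 = (-4 - (4 - 1*(-1))*0)*68 = (-4 - (4 + 1)*0)*68 = (-4 - 5*0)*68 = (-4 - 1*0)*68 = (-4 + 0)*68 = -4*68 = -272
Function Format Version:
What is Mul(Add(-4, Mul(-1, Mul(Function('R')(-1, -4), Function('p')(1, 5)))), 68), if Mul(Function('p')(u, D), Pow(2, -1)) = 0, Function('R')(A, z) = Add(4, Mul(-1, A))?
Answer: -272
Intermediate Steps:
Function('p')(u, D) = 0 (Function('p')(u, D) = Mul(2, 0) = 0)
Mul(Add(-4, Mul(-1, Mul(Function('R')(-1, -4), Function('p')(1, 5)))), 68) = Mul(Add(-4, Mul(-1, Mul(Add(4, Mul(-1, -1)), 0))), 68) = Mul(Add(-4, Mul(-1, Mul(Add(4, 1), 0))), 68) = Mul(Add(-4, Mul(-1, Mul(5, 0))), 68) = Mul(Add(-4, Mul(-1, 0)), 68) = Mul(Add(-4, 0), 68) = Mul(-4, 68) = -272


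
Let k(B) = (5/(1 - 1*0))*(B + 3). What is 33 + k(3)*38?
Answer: 1173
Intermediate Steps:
k(B) = 15 + 5*B (k(B) = (5/(1 + 0))*(3 + B) = (5/1)*(3 + B) = (5*1)*(3 + B) = 5*(3 + B) = 15 + 5*B)
33 + k(3)*38 = 33 + (15 + 5*3)*38 = 33 + (15 + 15)*38 = 33 + 30*38 = 33 + 1140 = 1173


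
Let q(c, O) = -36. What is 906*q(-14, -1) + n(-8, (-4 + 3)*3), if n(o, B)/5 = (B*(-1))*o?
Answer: -32736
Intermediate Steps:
n(o, B) = -5*B*o (n(o, B) = 5*((B*(-1))*o) = 5*((-B)*o) = 5*(-B*o) = -5*B*o)
906*q(-14, -1) + n(-8, (-4 + 3)*3) = 906*(-36) - 5*(-4 + 3)*3*(-8) = -32616 - 5*(-1*3)*(-8) = -32616 - 5*(-3)*(-8) = -32616 - 120 = -32736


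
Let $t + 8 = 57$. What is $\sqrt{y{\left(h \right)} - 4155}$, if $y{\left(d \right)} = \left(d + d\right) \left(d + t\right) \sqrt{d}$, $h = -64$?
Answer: $\sqrt{-4155 + 15360 i} \approx 76.672 + 100.17 i$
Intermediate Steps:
$t = 49$ ($t = -8 + 57 = 49$)
$y{\left(d \right)} = 2 d^{\frac{3}{2}} \left(49 + d\right)$ ($y{\left(d \right)} = \left(d + d\right) \left(d + 49\right) \sqrt{d} = 2 d \left(49 + d\right) \sqrt{d} = 2 d^{\frac{3}{2}} \left(49 + d\right)$)
$\sqrt{y{\left(h \right)} - 4155} = \sqrt{2 \left(-64\right)^{\frac{3}{2}} \left(49 - 64\right) - 4155} = \sqrt{2 \left(- 512 i\right) \left(-15\right) - 4155} = \sqrt{15360 i - 4155} = \sqrt{-4155 + 15360 i}$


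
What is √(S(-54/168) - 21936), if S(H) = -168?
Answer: 6*I*√614 ≈ 148.67*I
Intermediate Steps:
√(S(-54/168) - 21936) = √(-168 - 21936) = √(-22104) = 6*I*√614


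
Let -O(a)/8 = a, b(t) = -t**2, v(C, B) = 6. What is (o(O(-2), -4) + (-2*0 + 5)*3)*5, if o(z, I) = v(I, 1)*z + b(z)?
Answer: -725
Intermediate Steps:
O(a) = -8*a
o(z, I) = -z**2 + 6*z (o(z, I) = 6*z - z**2 = -z**2 + 6*z)
(o(O(-2), -4) + (-2*0 + 5)*3)*5 = ((-8*(-2))*(6 - (-8)*(-2)) + (-2*0 + 5)*3)*5 = (16*(6 - 1*16) + (0 + 5)*3)*5 = (16*(6 - 16) + 5*3)*5 = (16*(-10) + 15)*5 = (-160 + 15)*5 = -145*5 = -725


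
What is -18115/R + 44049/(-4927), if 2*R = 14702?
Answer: -413056804/36218377 ≈ -11.405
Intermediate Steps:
R = 7351 (R = (1/2)*14702 = 7351)
-18115/R + 44049/(-4927) = -18115/7351 + 44049/(-4927) = -18115*1/7351 + 44049*(-1/4927) = -18115/7351 - 44049/4927 = -413056804/36218377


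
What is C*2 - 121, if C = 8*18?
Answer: 167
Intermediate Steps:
C = 144
C*2 - 121 = 144*2 - 121 = 288 - 121 = 167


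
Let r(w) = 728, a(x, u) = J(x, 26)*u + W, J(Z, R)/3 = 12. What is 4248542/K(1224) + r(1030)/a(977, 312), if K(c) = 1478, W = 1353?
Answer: 26734488527/9300315 ≈ 2874.6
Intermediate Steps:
J(Z, R) = 36 (J(Z, R) = 3*12 = 36)
a(x, u) = 1353 + 36*u (a(x, u) = 36*u + 1353 = 1353 + 36*u)
4248542/K(1224) + r(1030)/a(977, 312) = 4248542/1478 + 728/(1353 + 36*312) = 4248542*(1/1478) + 728/(1353 + 11232) = 2124271/739 + 728/12585 = 26734488527/9300315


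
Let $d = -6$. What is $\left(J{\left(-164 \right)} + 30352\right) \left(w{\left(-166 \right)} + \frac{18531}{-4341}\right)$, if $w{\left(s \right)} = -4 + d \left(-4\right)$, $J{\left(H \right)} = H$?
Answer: $\frac{687169444}{1447} \approx 4.7489 \cdot 10^{5}$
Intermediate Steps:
$w{\left(s \right)} = 20$ ($w{\left(s \right)} = -4 - -24 = -4 + 24 = 20$)
$\left(J{\left(-164 \right)} + 30352\right) \left(w{\left(-166 \right)} + \frac{18531}{-4341}\right) = \left(-164 + 30352\right) \left(20 + \frac{18531}{-4341}\right) = 30188 \left(20 + 18531 \left(- \frac{1}{4341}\right)\right) = 30188 \left(20 - \frac{6177}{1447}\right) = 30188 \cdot \frac{22763}{1447} = \frac{687169444}{1447}$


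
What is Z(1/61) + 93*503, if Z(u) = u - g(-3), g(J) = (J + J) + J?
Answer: 2854069/61 ≈ 46788.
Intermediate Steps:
g(J) = 3*J (g(J) = 2*J + J = 3*J)
Z(u) = 9 + u (Z(u) = u - 3*(-3) = u - 1*(-9) = u + 9 = 9 + u)
Z(1/61) + 93*503 = (9 + 1/61) + 93*503 = (9 + 1/61) + 46779 = 550/61 + 46779 = 2854069/61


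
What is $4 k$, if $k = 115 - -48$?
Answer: $652$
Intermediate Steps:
$k = 163$ ($k = 115 + 48 = 163$)
$4 k = 4 \cdot 163 = 652$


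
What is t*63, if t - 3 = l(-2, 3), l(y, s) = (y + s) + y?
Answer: 126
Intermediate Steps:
l(y, s) = s + 2*y (l(y, s) = (s + y) + y = s + 2*y)
t = 2 (t = 3 + (3 + 2*(-2)) = 3 + (3 - 4) = 3 - 1 = 2)
t*63 = 2*63 = 126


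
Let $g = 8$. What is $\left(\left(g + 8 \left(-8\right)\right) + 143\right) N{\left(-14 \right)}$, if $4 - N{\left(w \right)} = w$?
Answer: $1566$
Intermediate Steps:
$N{\left(w \right)} = 4 - w$
$\left(\left(g + 8 \left(-8\right)\right) + 143\right) N{\left(-14 \right)} = \left(\left(8 + 8 \left(-8\right)\right) + 143\right) \left(4 - -14\right) = \left(\left(8 - 64\right) + 143\right) \left(4 + 14\right) = \left(-56 + 143\right) 18 = 87 \cdot 18 = 1566$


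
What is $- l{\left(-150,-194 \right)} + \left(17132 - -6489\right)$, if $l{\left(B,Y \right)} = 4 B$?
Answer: $24221$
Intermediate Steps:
$- l{\left(-150,-194 \right)} + \left(17132 - -6489\right) = - 4 \left(-150\right) + \left(17132 - -6489\right) = \left(-1\right) \left(-600\right) + \left(17132 + 6489\right) = 600 + 23621 = 24221$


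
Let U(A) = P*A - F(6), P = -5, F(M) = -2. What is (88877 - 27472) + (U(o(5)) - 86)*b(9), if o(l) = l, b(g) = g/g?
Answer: 61296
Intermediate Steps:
b(g) = 1
U(A) = 2 - 5*A (U(A) = -5*A - 1*(-2) = -5*A + 2 = 2 - 5*A)
(88877 - 27472) + (U(o(5)) - 86)*b(9) = (88877 - 27472) + ((2 - 5*5) - 86)*1 = 61405 + ((2 - 25) - 86)*1 = 61405 + (-23 - 86)*1 = 61405 - 109*1 = 61405 - 109 = 61296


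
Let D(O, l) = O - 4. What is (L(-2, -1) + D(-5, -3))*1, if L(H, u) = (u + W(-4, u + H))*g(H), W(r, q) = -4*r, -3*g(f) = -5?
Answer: 16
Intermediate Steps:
D(O, l) = -4 + O
g(f) = 5/3 (g(f) = -⅓*(-5) = 5/3)
L(H, u) = 80/3 + 5*u/3 (L(H, u) = (u - 4*(-4))*(5/3) = (u + 16)*(5/3) = (16 + u)*(5/3) = 80/3 + 5*u/3)
(L(-2, -1) + D(-5, -3))*1 = ((80/3 + (5/3)*(-1)) + (-4 - 5))*1 = ((80/3 - 5/3) - 9)*1 = (25 - 9)*1 = 16*1 = 16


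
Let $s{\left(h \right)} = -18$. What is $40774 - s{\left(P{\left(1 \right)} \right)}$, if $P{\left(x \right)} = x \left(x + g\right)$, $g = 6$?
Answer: $40792$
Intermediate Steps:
$P{\left(x \right)} = x \left(6 + x\right)$ ($P{\left(x \right)} = x \left(x + 6\right) = x \left(6 + x\right)$)
$40774 - s{\left(P{\left(1 \right)} \right)} = 40774 - -18 = 40774 + 18 = 40792$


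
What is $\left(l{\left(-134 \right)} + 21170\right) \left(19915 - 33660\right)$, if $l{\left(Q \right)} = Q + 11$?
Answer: $-289291015$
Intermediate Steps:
$l{\left(Q \right)} = 11 + Q$
$\left(l{\left(-134 \right)} + 21170\right) \left(19915 - 33660\right) = \left(\left(11 - 134\right) + 21170\right) \left(19915 - 33660\right) = \left(-123 + 21170\right) \left(-13745\right) = 21047 \left(-13745\right) = -289291015$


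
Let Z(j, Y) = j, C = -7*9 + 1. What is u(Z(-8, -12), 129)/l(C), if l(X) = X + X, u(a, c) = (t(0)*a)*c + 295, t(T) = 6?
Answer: 5897/124 ≈ 47.556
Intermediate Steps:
C = -62 (C = -63 + 1 = -62)
u(a, c) = 295 + 6*a*c (u(a, c) = (6*a)*c + 295 = 6*a*c + 295 = 295 + 6*a*c)
l(X) = 2*X
u(Z(-8, -12), 129)/l(C) = (295 + 6*(-8)*129)/((2*(-62))) = (295 - 6192)/(-124) = -5897*(-1/124) = 5897/124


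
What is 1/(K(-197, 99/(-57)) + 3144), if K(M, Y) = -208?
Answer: 1/2936 ≈ 0.00034060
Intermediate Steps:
1/(K(-197, 99/(-57)) + 3144) = 1/(-208 + 3144) = 1/2936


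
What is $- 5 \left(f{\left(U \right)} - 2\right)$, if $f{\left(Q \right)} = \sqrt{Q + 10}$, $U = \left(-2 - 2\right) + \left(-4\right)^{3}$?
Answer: $10 - 5 i \sqrt{58} \approx 10.0 - 38.079 i$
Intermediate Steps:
$U = -68$ ($U = -4 - 64 = -68$)
$f{\left(Q \right)} = \sqrt{10 + Q}$
$- 5 \left(f{\left(U \right)} - 2\right) = - 5 \left(\sqrt{10 - 68} - 2\right) = - 5 \left(\sqrt{-58} - 2\right) = - 5 \left(i \sqrt{58} - 2\right) = - 5 \left(-2 + i \sqrt{58}\right) = 10 - 5 i \sqrt{58}$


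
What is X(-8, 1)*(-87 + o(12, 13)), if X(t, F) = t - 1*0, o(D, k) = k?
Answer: 592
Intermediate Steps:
X(t, F) = t (X(t, F) = t + 0 = t)
X(-8, 1)*(-87 + o(12, 13)) = -8*(-87 + 13) = -8*(-74) = 592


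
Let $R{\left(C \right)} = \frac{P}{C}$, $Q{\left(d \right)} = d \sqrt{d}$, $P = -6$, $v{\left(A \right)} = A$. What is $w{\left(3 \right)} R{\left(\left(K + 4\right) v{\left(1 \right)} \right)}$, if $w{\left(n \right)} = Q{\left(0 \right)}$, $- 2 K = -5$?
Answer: $0$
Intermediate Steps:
$K = \frac{5}{2}$ ($K = \left(- \frac{1}{2}\right) \left(-5\right) = \frac{5}{2} \approx 2.5$)
$Q{\left(d \right)} = d^{\frac{3}{2}}$
$w{\left(n \right)} = 0$ ($w{\left(n \right)} = 0^{\frac{3}{2}} = 0$)
$R{\left(C \right)} = - \frac{6}{C}$
$w{\left(3 \right)} R{\left(\left(K + 4\right) v{\left(1 \right)} \right)} = 0 \left(- \frac{6}{\left(\frac{5}{2} + 4\right) 1}\right) = 0 \left(- \frac{6}{\frac{13}{2} \cdot 1}\right) = 0 \left(- \frac{6}{\frac{13}{2}}\right) = 0 \left(\left(-6\right) \frac{2}{13}\right) = 0 \left(- \frac{12}{13}\right) = 0$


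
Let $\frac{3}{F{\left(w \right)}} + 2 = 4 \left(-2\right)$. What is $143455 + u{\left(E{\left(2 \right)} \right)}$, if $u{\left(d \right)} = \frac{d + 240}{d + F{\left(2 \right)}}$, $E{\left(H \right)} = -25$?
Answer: $\frac{36291965}{253} \approx 1.4345 \cdot 10^{5}$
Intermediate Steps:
$F{\left(w \right)} = - \frac{3}{10}$ ($F{\left(w \right)} = \frac{3}{-2 + 4 \left(-2\right)} = \frac{3}{-2 - 8} = \frac{3}{-10} = 3 \left(- \frac{1}{10}\right) = - \frac{3}{10}$)
$u{\left(d \right)} = \frac{240 + d}{- \frac{3}{10} + d}$ ($u{\left(d \right)} = \frac{d + 240}{d - \frac{3}{10}} = \frac{240 + d}{- \frac{3}{10} + d}$)
$143455 + u{\left(E{\left(2 \right)} \right)} = 143455 + \frac{10 \left(240 - 25\right)}{-3 + 10 \left(-25\right)} = 143455 + 10 \frac{1}{-3 - 250} \cdot 215 = 143455 + 10 \frac{1}{-253} \cdot 215 = 143455 + 10 \left(- \frac{1}{253}\right) 215 = 143455 - \frac{2150}{253} = \frac{36291965}{253}$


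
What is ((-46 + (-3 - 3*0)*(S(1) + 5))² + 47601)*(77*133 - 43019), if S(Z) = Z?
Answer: -1694524266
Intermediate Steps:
((-46 + (-3 - 3*0)*(S(1) + 5))² + 47601)*(77*133 - 43019) = ((-46 + (-3 - 3*0)*(1 + 5))² + 47601)*(77*133 - 43019) = ((-46 + (-3 + 0)*6)² + 47601)*(10241 - 43019) = ((-46 - 3*6)² + 47601)*(-32778) = ((-46 - 18)² + 47601)*(-32778) = ((-64)² + 47601)*(-32778) = (4096 + 47601)*(-32778) = 51697*(-32778) = -1694524266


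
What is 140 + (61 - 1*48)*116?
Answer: 1648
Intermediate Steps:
140 + (61 - 1*48)*116 = 140 + (61 - 48)*116 = 140 + 13*116 = 140 + 1508 = 1648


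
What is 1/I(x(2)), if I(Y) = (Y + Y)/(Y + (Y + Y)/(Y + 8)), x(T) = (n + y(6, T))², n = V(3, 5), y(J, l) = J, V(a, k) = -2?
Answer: 13/24 ≈ 0.54167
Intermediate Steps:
n = -2
x(T) = 16 (x(T) = (-2 + 6)² = 4² = 16)
I(Y) = 2*Y/(Y + 2*Y/(8 + Y)) (I(Y) = (2*Y)/(Y + (2*Y)/(8 + Y)) = (2*Y)/(Y + 2*Y/(8 + Y)) = 2*Y/(Y + 2*Y/(8 + Y)))
1/I(x(2)) = 1/(2*(8 + 16)/(10 + 16)) = 1/(2*24/26) = 1/(2*(1/26)*24) = 1/(24/13) = 13/24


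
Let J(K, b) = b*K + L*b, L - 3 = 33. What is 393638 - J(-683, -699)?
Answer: -58615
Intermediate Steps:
L = 36 (L = 3 + 33 = 36)
J(K, b) = 36*b + K*b (J(K, b) = b*K + 36*b = K*b + 36*b = 36*b + K*b)
393638 - J(-683, -699) = 393638 - (-699)*(36 - 683) = 393638 - (-699)*(-647) = 393638 - 1*452253 = 393638 - 452253 = -58615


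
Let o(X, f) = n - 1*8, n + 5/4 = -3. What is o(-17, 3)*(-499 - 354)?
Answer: 41797/4 ≈ 10449.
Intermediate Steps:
n = -17/4 (n = -5/4 - 3 = -17/4 ≈ -4.2500)
o(X, f) = -49/4 (o(X, f) = -17/4 - 1*8 = -17/4 - 8 = -49/4)
o(-17, 3)*(-499 - 354) = -49*(-499 - 354)/4 = -49/4*(-853) = 41797/4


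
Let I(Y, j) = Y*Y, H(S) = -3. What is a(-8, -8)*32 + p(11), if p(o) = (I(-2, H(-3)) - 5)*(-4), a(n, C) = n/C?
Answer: 36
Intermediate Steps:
I(Y, j) = Y²
p(o) = 4 (p(o) = ((-2)² - 5)*(-4) = (4 - 5)*(-4) = -1*(-4) = 4)
a(-8, -8)*32 + p(11) = -8/(-8)*32 + 4 = -8*(-⅛)*32 + 4 = 1*32 + 4 = 32 + 4 = 36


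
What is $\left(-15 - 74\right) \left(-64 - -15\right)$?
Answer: $4361$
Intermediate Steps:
$\left(-15 - 74\right) \left(-64 - -15\right) = - 89 \left(-64 + 15\right) = \left(-89\right) \left(-49\right) = 4361$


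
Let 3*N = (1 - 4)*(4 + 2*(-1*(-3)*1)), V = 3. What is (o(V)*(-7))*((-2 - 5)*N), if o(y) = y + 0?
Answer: -1470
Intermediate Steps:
o(y) = y
N = -10 (N = ((1 - 4)*(4 + 2*(-1*(-3)*1)))/3 = (-3*(4 + 2*(3*1)))/3 = (-3*(4 + 2*3))/3 = (-3*(4 + 6))/3 = (-3*10)/3 = (⅓)*(-30) = -10)
(o(V)*(-7))*((-2 - 5)*N) = (3*(-7))*((-2 - 5)*(-10)) = -(-147)*(-10) = -21*70 = -1470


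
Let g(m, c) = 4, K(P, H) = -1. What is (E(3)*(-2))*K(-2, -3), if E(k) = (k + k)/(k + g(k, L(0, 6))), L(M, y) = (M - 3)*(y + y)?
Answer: 12/7 ≈ 1.7143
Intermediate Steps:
L(M, y) = 2*y*(-3 + M) (L(M, y) = (-3 + M)*(2*y) = 2*y*(-3 + M))
E(k) = 2*k/(4 + k) (E(k) = (k + k)/(k + 4) = (2*k)/(4 + k) = 2*k/(4 + k))
(E(3)*(-2))*K(-2, -3) = ((2*3/(4 + 3))*(-2))*(-1) = ((2*3/7)*(-2))*(-1) = ((2*3*(⅐))*(-2))*(-1) = ((6/7)*(-2))*(-1) = -12/7*(-1) = 12/7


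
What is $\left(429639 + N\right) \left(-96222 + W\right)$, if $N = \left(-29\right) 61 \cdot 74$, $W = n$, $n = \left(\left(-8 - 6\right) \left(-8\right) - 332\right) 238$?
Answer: $-44386346606$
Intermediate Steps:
$n = -52360$ ($n = \left(\left(-14\right) \left(-8\right) - 332\right) 238 = \left(112 - 332\right) 238 = \left(-220\right) 238 = -52360$)
$W = -52360$
$N = -130906$ ($N = \left(-1769\right) 74 = -130906$)
$\left(429639 + N\right) \left(-96222 + W\right) = \left(429639 - 130906\right) \left(-96222 - 52360\right) = 298733 \left(-148582\right) = -44386346606$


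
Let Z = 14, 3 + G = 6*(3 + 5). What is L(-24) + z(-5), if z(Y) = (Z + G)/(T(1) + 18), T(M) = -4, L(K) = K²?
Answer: 8123/14 ≈ 580.21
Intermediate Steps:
G = 45 (G = -3 + 6*(3 + 5) = -3 + 6*8 = -3 + 48 = 45)
z(Y) = 59/14 (z(Y) = (14 + 45)/(-4 + 18) = 59/14)
L(-24) + z(-5) = (-24)² + 59/14 = 576 + 59/14 = 8123/14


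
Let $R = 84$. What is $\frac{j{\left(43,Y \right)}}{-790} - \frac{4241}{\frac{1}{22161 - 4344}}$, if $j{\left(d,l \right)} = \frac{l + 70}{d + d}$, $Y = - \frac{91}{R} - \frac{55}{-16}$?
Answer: $- \frac{246416413548113}{3261120} \approx -7.5562 \cdot 10^{7}$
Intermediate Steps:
$Y = \frac{113}{48}$ ($Y = - \frac{91}{84} - \frac{55}{-16} = \left(-91\right) \frac{1}{84} - - \frac{55}{16} = - \frac{13}{12} + \frac{55}{16} = \frac{113}{48} \approx 2.3542$)
$j{\left(d,l \right)} = \frac{70 + l}{2 d}$
$\frac{j{\left(43,Y \right)}}{-790} - \frac{4241}{\frac{1}{22161 - 4344}} = \frac{\frac{1}{2} \cdot \frac{1}{43} \left(70 + \frac{113}{48}\right)}{-790} - \frac{4241}{\frac{1}{22161 - 4344}} = \frac{1}{2} \cdot \frac{1}{43} \cdot \frac{3473}{48} \left(- \frac{1}{790}\right) - \frac{4241}{\frac{1}{17817}} = \frac{3473}{4128} \left(- \frac{1}{790}\right) - 4241 \frac{1}{\frac{1}{17817}} = - \frac{3473}{3261120} - 75561897 = - \frac{246416413548113}{3261120}$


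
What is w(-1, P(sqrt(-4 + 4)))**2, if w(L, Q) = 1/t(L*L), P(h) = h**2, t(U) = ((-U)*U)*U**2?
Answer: 1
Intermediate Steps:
t(U) = -U**4 (t(U) = (-U**2)*U**2 = -U**4)
w(L, Q) = -1/L**8 (w(L, Q) = 1/(-(L*L)**4) = 1/(-(L**2)**4) = 1/(-L**8) = -1/L**8)
w(-1, P(sqrt(-4 + 4)))**2 = (-1/(-1)**8)**2 = (-1*1)**2 = (-1)**2 = 1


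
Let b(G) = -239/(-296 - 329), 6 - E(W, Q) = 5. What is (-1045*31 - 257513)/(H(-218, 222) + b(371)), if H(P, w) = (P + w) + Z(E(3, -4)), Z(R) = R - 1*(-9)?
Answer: -181192500/8989 ≈ -20157.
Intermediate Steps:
E(W, Q) = 1 (E(W, Q) = 6 - 1*5 = 6 - 5 = 1)
Z(R) = 9 + R (Z(R) = R + 9 = 9 + R)
H(P, w) = 10 + P + w (H(P, w) = (P + w) + (9 + 1) = (P + w) + 10 = 10 + P + w)
b(G) = 239/625 (b(G) = -239/(-625) = -239*(-1/625) = 239/625)
(-1045*31 - 257513)/(H(-218, 222) + b(371)) = (-1045*31 - 257513)/((10 - 218 + 222) + 239/625) = (-32395 - 257513)/(14 + 239/625) = -289908/8989/625 = -289908*625/8989 = -181192500/8989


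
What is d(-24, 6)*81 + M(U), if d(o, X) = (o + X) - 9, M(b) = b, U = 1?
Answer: -2186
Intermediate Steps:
d(o, X) = -9 + X + o (d(o, X) = (X + o) - 9 = -9 + X + o)
d(-24, 6)*81 + M(U) = (-9 + 6 - 24)*81 + 1 = -27*81 + 1 = -2187 + 1 = -2186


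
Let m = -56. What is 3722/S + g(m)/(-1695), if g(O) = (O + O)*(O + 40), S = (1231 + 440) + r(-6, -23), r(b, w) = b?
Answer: 221674/188145 ≈ 1.1782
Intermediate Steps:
S = 1665 (S = (1231 + 440) - 6 = 1671 - 6 = 1665)
g(O) = 2*O*(40 + O) (g(O) = (2*O)*(40 + O) = 2*O*(40 + O))
3722/S + g(m)/(-1695) = 3722/1665 + (2*(-56)*(40 - 56))/(-1695) = 3722*(1/1665) + (2*(-56)*(-16))*(-1/1695) = 3722/1665 + 1792*(-1/1695) = 3722/1665 - 1792/1695 = 221674/188145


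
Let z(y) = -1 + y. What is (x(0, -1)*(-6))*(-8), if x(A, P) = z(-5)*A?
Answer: 0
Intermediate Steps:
x(A, P) = -6*A (x(A, P) = (-1 - 5)*A = -6*A)
(x(0, -1)*(-6))*(-8) = (-6*0*(-6))*(-8) = (0*(-6))*(-8) = 0*(-8) = 0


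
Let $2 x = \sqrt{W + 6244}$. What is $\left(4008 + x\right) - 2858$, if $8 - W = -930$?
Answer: $1150 + \frac{3 \sqrt{798}}{2} \approx 1192.4$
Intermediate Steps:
$W = 938$ ($W = 8 - -930 = 8 + 930 = 938$)
$x = \frac{3 \sqrt{798}}{2}$ ($x = \frac{\sqrt{938 + 6244}}{2} = \frac{\sqrt{7182}}{2} = \frac{3 \sqrt{798}}{2} \approx 42.373$)
$\left(4008 + x\right) - 2858 = \left(4008 + \frac{3 \sqrt{798}}{2}\right) - 2858 = 1150 + \frac{3 \sqrt{798}}{2}$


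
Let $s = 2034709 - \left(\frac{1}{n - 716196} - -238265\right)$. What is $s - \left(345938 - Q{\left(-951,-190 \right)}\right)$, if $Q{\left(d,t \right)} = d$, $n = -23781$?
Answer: $\frac{1072637360236}{739977} \approx 1.4496 \cdot 10^{6}$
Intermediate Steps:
$s = \frac{1329327241789}{739977}$ ($s = 2034709 - \left(\frac{1}{-23781 - 716196} - -238265\right) = 2034709 - \left(\frac{1}{-739977} + 238265\right) = 2034709 - \left(- \frac{1}{739977} + 238265\right) = 2034709 - \frac{176310619904}{739977} = \frac{1329327241789}{739977} \approx 1.7964 \cdot 10^{6}$)
$s - \left(345938 - Q{\left(-951,-190 \right)}\right) = \frac{1329327241789}{739977} - \left(345938 - -951\right) = \frac{1329327241789}{739977} - \left(345938 + 951\right) = \frac{1329327241789}{739977} - 346889 = \frac{1072637360236}{739977}$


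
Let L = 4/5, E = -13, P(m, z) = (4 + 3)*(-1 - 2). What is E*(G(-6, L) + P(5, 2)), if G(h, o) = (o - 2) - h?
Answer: 1053/5 ≈ 210.60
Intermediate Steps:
P(m, z) = -21 (P(m, z) = 7*(-3) = -21)
L = ⅘ (L = 4*(⅕) = ⅘ ≈ 0.80000)
G(h, o) = -2 + o - h (G(h, o) = (-2 + o) - h = -2 + o - h)
E*(G(-6, L) + P(5, 2)) = -13*((-2 + ⅘ - 1*(-6)) - 21) = -13*((-2 + ⅘ + 6) - 21) = -13*(24/5 - 21) = -13*(-81/5) = 1053/5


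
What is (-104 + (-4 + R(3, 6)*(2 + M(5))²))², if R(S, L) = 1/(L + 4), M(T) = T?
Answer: 1062961/100 ≈ 10630.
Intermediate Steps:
R(S, L) = 1/(4 + L)
(-104 + (-4 + R(3, 6)*(2 + M(5))²))² = (-104 + (-4 + (2 + 5)²/(4 + 6)))² = (-104 + (-4 + 7²/10))² = (-104 + (-4 + (⅒)*49))² = (-104 + (-4 + 49/10))² = (-104 + 9/10)² = (-1031/10)² = 1062961/100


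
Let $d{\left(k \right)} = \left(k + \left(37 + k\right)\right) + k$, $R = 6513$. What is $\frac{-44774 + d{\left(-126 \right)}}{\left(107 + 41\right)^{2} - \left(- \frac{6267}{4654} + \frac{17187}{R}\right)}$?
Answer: $- \frac{2697245390}{1309475283} \approx -2.0598$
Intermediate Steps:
$d{\left(k \right)} = 37 + 3 k$ ($d{\left(k \right)} = \left(37 + 2 k\right) + k = 37 + 3 k$)
$\frac{-44774 + d{\left(-126 \right)}}{\left(107 + 41\right)^{2} - \left(- \frac{6267}{4654} + \frac{17187}{R}\right)} = \frac{-44774 + \left(37 + 3 \left(-126\right)\right)}{\left(107 + 41\right)^{2} - \left(- \frac{6267}{4654} + \frac{5729}{2171}\right)} = \frac{-44774 + \left(37 - 378\right)}{148^{2} - \frac{77261}{59786}} = \frac{-44774 - 341}{21904 + \left(\frac{6267}{4654} - \frac{5729}{2171}\right)} = - \frac{45115}{21904 - \frac{77261}{59786}} = - \frac{45115}{\frac{1309475283}{59786}} = \left(-45115\right) \frac{59786}{1309475283} = - \frac{2697245390}{1309475283}$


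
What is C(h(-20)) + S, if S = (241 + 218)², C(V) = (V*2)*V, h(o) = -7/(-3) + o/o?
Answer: 1896329/9 ≈ 2.1070e+5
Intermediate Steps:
h(o) = 10/3 (h(o) = -7*(-⅓) + 1 = 7/3 + 1 = 10/3)
C(V) = 2*V² (C(V) = (2*V)*V = 2*V²)
S = 210681 (S = 459² = 210681)
C(h(-20)) + S = 2*(10/3)² + 210681 = 2*(100/9) + 210681 = 200/9 + 210681 = 1896329/9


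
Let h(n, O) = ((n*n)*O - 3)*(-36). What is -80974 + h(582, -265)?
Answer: 3231346094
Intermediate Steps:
h(n, O) = 108 - 36*O*n² (h(n, O) = (n²*O - 3)*(-36) = (O*n² - 3)*(-36) = (-3 + O*n²)*(-36) = 108 - 36*O*n²)
-80974 + h(582, -265) = -80974 + (108 - 36*(-265)*582²) = -80974 + (108 - 36*(-265)*338724) = -80974 + (108 + 3231426960) = -80974 + 3231427068 = 3231346094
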